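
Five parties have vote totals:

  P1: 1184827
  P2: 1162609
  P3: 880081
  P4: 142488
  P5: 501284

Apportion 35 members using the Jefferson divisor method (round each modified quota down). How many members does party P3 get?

Standard divisor 3871289/35 ≈ 110608.257; standard quotas: P1 10.712, P2 10.511, P3 7.957, P4 1.288, P5 4.532.
Rounding down gives 10, 10, 7, 1, 4 = 32 seats, so the divisor must be adjusted.
With modified divisor 103000: modified quotas P1 11.503, P2 11.287, P3 8.544, P4 1.383, P5 4.867.
Rounding down: P1 11, P2 11, P3 8, P4 1, P5 4 (total 35).
P3 receives 8.

8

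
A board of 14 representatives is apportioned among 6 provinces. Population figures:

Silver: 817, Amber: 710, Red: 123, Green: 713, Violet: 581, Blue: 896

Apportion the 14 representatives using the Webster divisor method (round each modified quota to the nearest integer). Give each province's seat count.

Standard divisor 3840/14 ≈ 274.286; standard quotas: Silver 2.979, Amber 2.589, Red 0.448, Green 2.599, Violet 2.118, Blue 3.267.
Rounding to the nearest integer gives Silver 3, Amber 3, Red 0, Green 3, Violet 2, Blue 3 — total 14, matching the house size, so no adjustment is needed.

Silver: 3, Amber: 3, Red: 0, Green: 3, Violet: 2, Blue: 3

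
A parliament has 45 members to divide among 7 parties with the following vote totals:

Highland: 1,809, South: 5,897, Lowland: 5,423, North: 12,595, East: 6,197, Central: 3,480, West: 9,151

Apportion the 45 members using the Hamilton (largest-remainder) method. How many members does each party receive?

Highland 2; South 6; Lowland 5; North 13; East 6; Central 4; West 9

The standard divisor is 44552/45 ≈ 990.044.
Standard quotas: Highland 1.8272, South 5.9563, Lowland 5.4775, North 12.7217, East 6.2593, Central 3.5150, West 9.2430.
Lower quotas: Highland 1, South 5, Lowland 5, North 12, East 6, Central 3, West 9 (sum 41, leaving 4 seats).
Remainders in descending order: South 0.9563, Highland 0.8272, North 0.7217, Central 0.5150, Lowland 0.4775, East 0.2593, West 0.2430.
Largest remainders: South, Highland, North, Central receive the extra seats.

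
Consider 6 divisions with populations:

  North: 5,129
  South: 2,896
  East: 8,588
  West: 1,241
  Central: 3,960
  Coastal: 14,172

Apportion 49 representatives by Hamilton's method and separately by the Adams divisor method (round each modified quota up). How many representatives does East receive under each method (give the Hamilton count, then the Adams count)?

12 and 11

Hamilton: North 7, South 4, East 12, West 2, Central 5, Coastal 19.
Adams: North 7, South 4, East 11, West 2, Central 6, Coastal 19.
East gets 12 under Hamilton and 11 under Adams.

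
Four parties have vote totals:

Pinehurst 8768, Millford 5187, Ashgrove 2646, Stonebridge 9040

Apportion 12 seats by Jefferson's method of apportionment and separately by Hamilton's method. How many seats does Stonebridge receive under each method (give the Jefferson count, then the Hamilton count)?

5 and 4

Jefferson: Pinehurst 4, Millford 2, Ashgrove 1, Stonebridge 5.
Hamilton: Pinehurst 4, Millford 3, Ashgrove 1, Stonebridge 4.
Stonebridge gets 5 under Jefferson and 4 under Hamilton.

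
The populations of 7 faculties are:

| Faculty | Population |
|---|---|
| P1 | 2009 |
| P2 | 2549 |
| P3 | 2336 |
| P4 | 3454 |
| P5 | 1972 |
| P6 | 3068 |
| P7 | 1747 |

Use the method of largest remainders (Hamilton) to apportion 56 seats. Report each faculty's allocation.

Total 17135; standard divisor 17135/56 ≈ 305.982.
Standard quotas: P1 6.566, P2 8.331, P3 7.634, P4 11.288, P5 6.445, P6 10.027, P7 5.709.
Lower quotas: P1 6, P2 8, P3 7, P4 11, P5 6, P6 10, P7 5 (sum 53, leaving 3 seats).
Remainders in descending order: P7 0.709, P3 0.634, P1 0.566, P5 0.445, P2 0.331, P4 0.288, P6 0.027.
Largest remainders: P7, P3, P1 receive the extra seats.

P1 7, P2 8, P3 8, P4 11, P5 6, P6 10, P7 6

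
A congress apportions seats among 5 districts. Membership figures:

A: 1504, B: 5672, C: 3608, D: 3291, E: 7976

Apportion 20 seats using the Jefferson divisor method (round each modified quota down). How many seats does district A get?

Standard divisor 22051/20 ≈ 1102.55; standard quotas: A 1.364, B 5.144, C 3.272, D 2.985, E 7.234.
Rounding down gives 1, 5, 3, 2, 7 = 18 seats, so the divisor must be adjusted.
With modified divisor 970: modified quotas A 1.551, B 5.847, C 3.720, D 3.393, E 8.223.
Rounding down: A 1, B 5, C 3, D 3, E 8 (total 20).
A receives 1.

1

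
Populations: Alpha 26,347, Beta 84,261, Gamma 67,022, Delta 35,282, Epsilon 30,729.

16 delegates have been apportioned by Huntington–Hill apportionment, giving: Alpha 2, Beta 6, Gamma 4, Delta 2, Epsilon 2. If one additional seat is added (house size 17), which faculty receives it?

Priority for the next seat is population ÷ (√(s·(s+1))).
Priorities: Alpha 10756.118, Beta 13001.755, Gamma 14986.575, Delta 14403.816, Epsilon 12545.062.
Highest priority: Gamma.

Gamma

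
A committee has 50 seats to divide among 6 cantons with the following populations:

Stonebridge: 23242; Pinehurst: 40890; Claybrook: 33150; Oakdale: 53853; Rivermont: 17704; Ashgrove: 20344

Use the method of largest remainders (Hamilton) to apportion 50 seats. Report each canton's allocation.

Stonebridge=6, Pinehurst=11, Claybrook=9, Oakdale=14, Rivermont=5, Ashgrove=5

The standard divisor is 189183/50 ≈ 3783.66.
Standard quotas: Stonebridge 6.1427, Pinehurst 10.8070, Claybrook 8.7614, Oakdale 14.2330, Rivermont 4.6791, Ashgrove 5.3768.
Lower quotas: Stonebridge 6, Pinehurst 10, Claybrook 8, Oakdale 14, Rivermont 4, Ashgrove 5 (sum 47, leaving 3 seats).
Remainders in descending order: Pinehurst 0.8070, Claybrook 0.7614, Rivermont 0.6791, Ashgrove 0.3768, Oakdale 0.2330, Stonebridge 0.1427.
Largest remainders: Pinehurst, Claybrook, Rivermont receive the extra seats.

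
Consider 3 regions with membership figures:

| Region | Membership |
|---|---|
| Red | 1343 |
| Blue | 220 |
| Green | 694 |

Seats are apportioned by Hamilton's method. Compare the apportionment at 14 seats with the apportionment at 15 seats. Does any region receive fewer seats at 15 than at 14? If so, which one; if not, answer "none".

Blue

At 14 seats: Red 8, Blue 2, Green 4.
At 15 seats: Red 9, Blue 1, Green 5.
Blue drops from 2 to 1.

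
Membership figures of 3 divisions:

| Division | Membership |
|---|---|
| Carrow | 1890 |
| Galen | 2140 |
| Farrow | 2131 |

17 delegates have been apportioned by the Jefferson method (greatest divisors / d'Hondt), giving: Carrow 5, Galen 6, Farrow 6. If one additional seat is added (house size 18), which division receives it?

Carrow

Priority for the next seat is population ÷ (current seats + 1).
Priorities: Carrow 315.000, Galen 305.714, Farrow 304.429.
Highest priority: Carrow.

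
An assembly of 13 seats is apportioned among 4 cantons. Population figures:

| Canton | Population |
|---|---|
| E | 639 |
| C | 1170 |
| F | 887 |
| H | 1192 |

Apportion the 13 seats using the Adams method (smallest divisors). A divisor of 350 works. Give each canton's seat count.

With modified divisor 350: modified quotas E 1.826, C 3.343, F 2.534, H 3.406.
Rounding up: E 2, C 4, F 3, H 4 (total 13).

E: 2; C: 4; F: 3; H: 4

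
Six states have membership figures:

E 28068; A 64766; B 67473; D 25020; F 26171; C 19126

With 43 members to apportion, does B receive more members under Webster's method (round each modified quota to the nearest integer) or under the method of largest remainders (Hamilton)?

Webster: E 5, A 12, B 12, D 5, F 5, C 4.
Hamilton: E 5, A 12, B 13, D 5, F 5, C 3.
B gets 12 under Webster and 13 under Hamilton.

Hamilton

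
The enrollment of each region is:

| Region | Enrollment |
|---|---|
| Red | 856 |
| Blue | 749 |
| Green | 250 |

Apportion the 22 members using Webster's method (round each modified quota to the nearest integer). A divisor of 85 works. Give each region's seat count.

With modified divisor 85: modified quotas Red 10.071, Blue 8.812, Green 2.941.
Rounding to the nearest integer: Red 10, Blue 9, Green 3 (total 22).

Red 10, Blue 9, Green 3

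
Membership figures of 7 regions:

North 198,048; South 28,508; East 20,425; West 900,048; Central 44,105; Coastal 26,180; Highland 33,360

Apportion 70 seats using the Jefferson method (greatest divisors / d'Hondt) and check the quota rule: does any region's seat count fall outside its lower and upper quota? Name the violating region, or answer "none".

West

Standard quotas: North 11.085, South 1.596, East 1.143, West 50.376, Central 2.469, Coastal 1.465, Highland 1.867.
Jefferson allocation: North 11, South 1, East 1, West 53, Central 2, Coastal 1, Highland 1.
West has quota 50.376 (lower 50, upper 51) but receives 53 — outside the quota interval.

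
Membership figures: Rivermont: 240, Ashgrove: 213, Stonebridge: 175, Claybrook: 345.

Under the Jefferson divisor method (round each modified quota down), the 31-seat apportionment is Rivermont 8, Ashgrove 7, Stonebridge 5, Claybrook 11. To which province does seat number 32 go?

Stonebridge

Priority for the next seat is population ÷ (current seats + 1).
Priorities: Rivermont 26.667, Ashgrove 26.625, Stonebridge 29.167, Claybrook 28.750.
Highest priority: Stonebridge.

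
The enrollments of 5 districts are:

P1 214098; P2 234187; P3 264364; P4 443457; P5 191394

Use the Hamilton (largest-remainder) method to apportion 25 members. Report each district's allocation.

Standard divisor: 1347500 ÷ 25 = 53900.
Standard quotas: P1 3.9721, P2 4.3448, P3 4.9047, P4 8.2274, P5 3.5509.
Lower quotas: P1 3, P2 4, P3 4, P4 8, P5 3 (sum 22, leaving 3 seats).
Remainders in descending order: P1 0.9721, P3 0.9047, P5 0.5509, P2 0.3448, P4 0.2274.
The surplus seats go to P1, P3, P5.

P1 4, P2 4, P3 5, P4 8, P5 4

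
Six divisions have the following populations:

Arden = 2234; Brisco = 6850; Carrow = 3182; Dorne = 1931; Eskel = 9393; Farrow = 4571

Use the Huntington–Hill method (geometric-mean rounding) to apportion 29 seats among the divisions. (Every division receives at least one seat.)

Arden 2, Brisco 7, Carrow 3, Dorne 2, Eskel 10, Farrow 5

With divisor 954: modified quotas Arden 2.342, Brisco 7.180, Carrow 3.335, Dorne 2.024, Eskel 9.846, Farrow 4.791.
Geometric-mean thresholds: Arden √(2·3)=2.449, Brisco √(7·8)=7.483, Carrow √(3·4)=3.464, Dorne √(2·3)=2.449, Eskel √(9·10)=9.487, Farrow √(4·5)=4.472.
Each quota rounded against its threshold gives Arden 2, Brisco 7, Carrow 3, Dorne 2, Eskel 10, Farrow 5 (total 29).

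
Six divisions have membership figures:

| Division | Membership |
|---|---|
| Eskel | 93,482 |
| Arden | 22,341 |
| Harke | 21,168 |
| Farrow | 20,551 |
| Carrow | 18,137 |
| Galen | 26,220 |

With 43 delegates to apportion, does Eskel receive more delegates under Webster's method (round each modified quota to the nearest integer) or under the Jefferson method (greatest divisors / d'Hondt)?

Jefferson

Webster: Eskel 20, Arden 5, Harke 4, Farrow 4, Carrow 4, Galen 6.
Jefferson: Eskel 21, Arden 5, Harke 4, Farrow 4, Carrow 4, Galen 5.
Eskel gets 20 under Webster and 21 under Jefferson.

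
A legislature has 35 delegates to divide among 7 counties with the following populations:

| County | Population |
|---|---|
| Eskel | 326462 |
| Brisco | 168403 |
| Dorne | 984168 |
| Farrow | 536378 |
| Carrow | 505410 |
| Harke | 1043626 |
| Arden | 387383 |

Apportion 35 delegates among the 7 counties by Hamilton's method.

Standard divisor: 3951830 ÷ 35 ≈ 112909.429.
Standard quotas: Eskel 2.8914, Brisco 1.4915, Dorne 8.7164, Farrow 4.7505, Carrow 4.4762, Harke 9.2430, Arden 3.4309.
Lower quotas: Eskel 2, Brisco 1, Dorne 8, Farrow 4, Carrow 4, Harke 9, Arden 3 (sum 31, leaving 4 seats).
Remainders in descending order: Eskel 0.8914, Farrow 0.7505, Dorne 0.7164, Brisco 0.4915, Carrow 0.4762, Arden 0.4309, Harke 0.2430.
Largest remainders: Eskel, Farrow, Dorne, Brisco receive the extra seats.

Eskel 3, Brisco 2, Dorne 9, Farrow 5, Carrow 4, Harke 9, Arden 3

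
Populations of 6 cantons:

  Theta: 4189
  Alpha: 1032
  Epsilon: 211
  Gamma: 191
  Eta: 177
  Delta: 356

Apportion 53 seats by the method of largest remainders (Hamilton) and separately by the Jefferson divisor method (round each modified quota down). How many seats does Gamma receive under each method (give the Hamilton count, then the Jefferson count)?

Hamilton: Theta 36, Alpha 9, Epsilon 2, Gamma 2, Eta 1, Delta 3.
Jefferson: Theta 38, Alpha 9, Epsilon 1, Gamma 1, Eta 1, Delta 3.
Gamma gets 2 under Hamilton and 1 under Jefferson.

2 and 1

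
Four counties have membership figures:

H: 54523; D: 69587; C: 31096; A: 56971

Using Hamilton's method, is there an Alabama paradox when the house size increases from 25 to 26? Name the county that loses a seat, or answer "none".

none

At 25 seats: H 6, D 8, C 4, A 7.
At 26 seats: H 7, D 8, C 4, A 7.
No county's allocation decreased.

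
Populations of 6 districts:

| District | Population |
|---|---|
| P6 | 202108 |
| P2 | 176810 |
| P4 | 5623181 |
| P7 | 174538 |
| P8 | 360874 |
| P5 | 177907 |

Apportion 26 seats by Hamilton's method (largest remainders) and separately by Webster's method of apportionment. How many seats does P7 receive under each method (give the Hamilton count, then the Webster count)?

0 and 1

Hamilton: P6 1, P2 1, P4 22, P7 0, P8 1, P5 1.
Webster: P6 1, P2 1, P4 21, P7 1, P8 1, P5 1.
P7 gets 0 under Hamilton and 1 under Webster.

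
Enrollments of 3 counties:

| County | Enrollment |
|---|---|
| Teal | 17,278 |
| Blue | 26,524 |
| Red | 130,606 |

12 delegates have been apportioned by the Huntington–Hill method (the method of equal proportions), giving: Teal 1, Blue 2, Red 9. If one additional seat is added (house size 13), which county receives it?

Priority for the next seat is population ÷ (√(s·(s+1))).
Priorities: Teal 12217.391, Blue 10828.378, Red 13767.081.
Highest priority: Red.

Red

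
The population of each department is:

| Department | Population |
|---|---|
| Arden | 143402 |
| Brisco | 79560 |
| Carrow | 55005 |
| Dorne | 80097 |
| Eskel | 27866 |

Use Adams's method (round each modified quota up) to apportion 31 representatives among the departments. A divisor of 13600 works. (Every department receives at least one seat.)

With modified divisor 13600: modified quotas Arden 10.544, Brisco 5.850, Carrow 4.044, Dorne 5.889, Eskel 2.049.
Rounding up: Arden 11, Brisco 6, Carrow 5, Dorne 6, Eskel 3 (total 31).

Arden: 11, Brisco: 6, Carrow: 5, Dorne: 6, Eskel: 3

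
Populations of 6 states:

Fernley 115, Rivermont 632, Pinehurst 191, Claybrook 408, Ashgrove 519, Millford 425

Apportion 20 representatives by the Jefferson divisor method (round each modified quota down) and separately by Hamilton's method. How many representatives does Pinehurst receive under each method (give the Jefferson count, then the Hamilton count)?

Jefferson: Fernley 1, Rivermont 6, Pinehurst 1, Claybrook 3, Ashgrove 5, Millford 4.
Hamilton: Fernley 1, Rivermont 5, Pinehurst 2, Claybrook 4, Ashgrove 4, Millford 4.
Pinehurst gets 1 under Jefferson and 2 under Hamilton.

1 and 2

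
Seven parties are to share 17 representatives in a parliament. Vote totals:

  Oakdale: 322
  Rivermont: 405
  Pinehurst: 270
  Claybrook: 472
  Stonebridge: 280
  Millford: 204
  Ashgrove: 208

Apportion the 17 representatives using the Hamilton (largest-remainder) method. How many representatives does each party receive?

Oakdale 2, Rivermont 3, Pinehurst 2, Claybrook 4, Stonebridge 2, Millford 2, Ashgrove 2

Standard divisor: 2161 ÷ 17 ≈ 127.118.
Standard quotas: Oakdale 2.533, Rivermont 3.186, Pinehurst 2.124, Claybrook 3.713, Stonebridge 2.203, Millford 1.605, Ashgrove 1.636.
Lower quotas: Oakdale 2, Rivermont 3, Pinehurst 2, Claybrook 3, Stonebridge 2, Millford 1, Ashgrove 1 (sum 14, leaving 3 seats).
Remainders in descending order: Claybrook 0.713, Ashgrove 0.636, Millford 0.605, Oakdale 0.533, Stonebridge 0.203, Rivermont 0.186, Pinehurst 0.124.
The surplus seats go to Claybrook, Ashgrove, Millford.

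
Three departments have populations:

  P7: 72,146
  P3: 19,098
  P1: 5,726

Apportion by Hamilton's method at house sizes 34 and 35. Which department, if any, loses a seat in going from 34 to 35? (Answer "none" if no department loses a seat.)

At 34 seats: P7 25, P3 7, P1 2.
At 35 seats: P7 26, P3 7, P1 2.
No department's allocation decreased.

none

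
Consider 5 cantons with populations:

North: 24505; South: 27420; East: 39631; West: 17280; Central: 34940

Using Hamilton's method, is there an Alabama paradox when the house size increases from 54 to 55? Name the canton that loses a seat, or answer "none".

At 54 seats: North 9, South 10, East 15, West 7, Central 13.
At 55 seats: North 9, South 11, East 15, West 7, Central 13.
No canton's allocation decreased.

none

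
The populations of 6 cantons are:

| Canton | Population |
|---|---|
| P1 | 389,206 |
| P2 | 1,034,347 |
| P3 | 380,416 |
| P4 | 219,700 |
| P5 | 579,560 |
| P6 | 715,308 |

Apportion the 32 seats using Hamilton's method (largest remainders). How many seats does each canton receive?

P1=4; P2=10; P3=4; P4=2; P5=5; P6=7

Standard divisor: 3318537 ÷ 32 ≈ 103704.281.
Standard quotas: P1 3.7530, P2 9.9740, P3 3.6683, P4 2.1185, P5 5.5886, P6 6.8976.
Lower quotas: P1 3, P2 9, P3 3, P4 2, P5 5, P6 6 (sum 28, leaving 4 seats).
Remainders in descending order: P2 0.9740, P6 0.8976, P1 0.7530, P3 0.6683, P5 0.5886, P4 0.1185.
Largest remainders: P2, P6, P1, P3 receive the extra seats.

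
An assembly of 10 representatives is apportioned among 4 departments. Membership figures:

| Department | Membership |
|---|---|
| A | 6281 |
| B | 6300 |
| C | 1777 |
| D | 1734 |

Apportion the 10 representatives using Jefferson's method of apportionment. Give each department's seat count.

A 4, B 4, C 1, D 1

Standard divisor 16092/10 ≈ 1609.2; standard quotas: A 3.903, B 3.915, C 1.104, D 1.078.
Rounding down gives 3, 3, 1, 1 = 8 seats, so the divisor must be adjusted.
With modified divisor 1400: modified quotas A 4.486, B 4.500, C 1.269, D 1.239.
Rounding down: A 4, B 4, C 1, D 1 (total 10).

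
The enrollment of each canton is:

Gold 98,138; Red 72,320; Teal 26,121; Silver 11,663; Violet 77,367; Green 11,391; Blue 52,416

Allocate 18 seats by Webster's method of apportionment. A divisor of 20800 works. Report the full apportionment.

Gold 5; Red 3; Teal 1; Silver 1; Violet 4; Green 1; Blue 3

With modified divisor 20800: modified quotas Gold 4.718, Red 3.477, Teal 1.256, Silver 0.561, Violet 3.720, Green 0.548, Blue 2.520.
Rounding to the nearest integer: Gold 5, Red 3, Teal 1, Silver 1, Violet 4, Green 1, Blue 3 (total 18).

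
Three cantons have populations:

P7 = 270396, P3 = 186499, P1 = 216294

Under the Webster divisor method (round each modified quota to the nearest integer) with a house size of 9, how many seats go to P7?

4

Standard divisor 673189/9 ≈ 74798.778; standard quotas: P7 3.615, P3 2.493, P1 2.892.
Rounding to the nearest integer gives P7 4, P3 2, P1 3 — total 9, matching the house size, so no adjustment is needed.
P7 receives 4.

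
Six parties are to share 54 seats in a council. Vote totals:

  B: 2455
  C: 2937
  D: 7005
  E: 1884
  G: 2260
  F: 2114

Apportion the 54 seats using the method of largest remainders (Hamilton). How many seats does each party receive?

The standard divisor is 18655/54 ≈ 345.463.
Standard quotas: B 7.1064, C 8.5016, D 20.2771, E 5.4536, G 6.5419, F 6.1193.
Lower quotas: B 7, C 8, D 20, E 5, G 6, F 6 (sum 52, leaving 2 seats).
Remainders in descending order: G 0.5419, C 0.5016, E 0.4536, D 0.2771, F 0.1193, B 0.1064.
Largest remainders: G, C receive the extra seats.

B=7, C=9, D=20, E=5, G=7, F=6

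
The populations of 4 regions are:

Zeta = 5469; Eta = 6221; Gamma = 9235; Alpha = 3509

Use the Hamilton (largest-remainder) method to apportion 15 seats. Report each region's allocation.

Zeta 3, Eta 4, Gamma 6, Alpha 2

Total 24434; standard divisor 24434/15 ≈ 1628.933.
Standard quotas: Zeta 3.3574, Eta 3.8191, Gamma 5.6694, Alpha 2.1542.
Lower quotas: Zeta 3, Eta 3, Gamma 5, Alpha 2 (sum 13, leaving 2 seats).
Remainders in descending order: Eta 0.8191, Gamma 0.6694, Zeta 0.3574, Alpha 0.1542.
Largest remainders: Eta, Gamma receive the extra seats.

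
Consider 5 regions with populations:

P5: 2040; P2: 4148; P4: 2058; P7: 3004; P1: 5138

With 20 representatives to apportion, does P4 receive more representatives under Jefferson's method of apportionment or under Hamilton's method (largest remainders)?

Jefferson: P5 2, P2 5, P4 2, P7 4, P1 7.
Hamilton: P5 2, P2 5, P4 3, P7 4, P1 6.
P4 gets 2 under Jefferson and 3 under Hamilton.

Hamilton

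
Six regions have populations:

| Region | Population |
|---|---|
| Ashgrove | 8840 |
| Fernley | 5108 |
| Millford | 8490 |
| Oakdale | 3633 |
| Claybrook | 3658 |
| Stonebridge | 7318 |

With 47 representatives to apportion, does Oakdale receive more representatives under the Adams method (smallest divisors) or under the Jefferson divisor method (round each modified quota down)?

Adams: Ashgrove 11, Fernley 7, Millford 10, Oakdale 5, Claybrook 5, Stonebridge 9.
Jefferson: Ashgrove 12, Fernley 6, Millford 11, Oakdale 4, Claybrook 4, Stonebridge 10.
Oakdale gets 5 under Adams and 4 under Jefferson.

Adams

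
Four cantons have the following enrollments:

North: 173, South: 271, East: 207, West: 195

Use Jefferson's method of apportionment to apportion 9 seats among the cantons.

Standard divisor 846/9 ≈ 94; standard quotas: North 1.840, South 2.883, East 2.202, West 2.074.
Rounding down gives 1, 2, 2, 2 = 7 seats, so the divisor must be adjusted.
With modified divisor 80: modified quotas North 2.163, South 3.388, East 2.587, West 2.438.
Rounding down: North 2, South 3, East 2, West 2 (total 9).

North 2, South 3, East 2, West 2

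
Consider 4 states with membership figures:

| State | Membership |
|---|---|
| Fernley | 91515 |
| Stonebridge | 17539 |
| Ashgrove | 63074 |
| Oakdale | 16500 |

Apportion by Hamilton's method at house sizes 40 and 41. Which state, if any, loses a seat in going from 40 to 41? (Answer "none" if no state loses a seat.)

At 40 seats: Fernley 19, Stonebridge 4, Ashgrove 13, Oakdale 4.
At 41 seats: Fernley 20, Stonebridge 4, Ashgrove 14, Oakdale 3.
Oakdale drops from 4 to 3.

Oakdale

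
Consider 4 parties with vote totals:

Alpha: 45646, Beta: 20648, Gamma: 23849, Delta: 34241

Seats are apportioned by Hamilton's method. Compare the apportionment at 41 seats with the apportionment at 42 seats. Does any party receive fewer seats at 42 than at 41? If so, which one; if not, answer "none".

none

At 41 seats: Alpha 15, Beta 7, Gamma 8, Delta 11.
At 42 seats: Alpha 15, Beta 7, Gamma 8, Delta 12.
No party's allocation decreased.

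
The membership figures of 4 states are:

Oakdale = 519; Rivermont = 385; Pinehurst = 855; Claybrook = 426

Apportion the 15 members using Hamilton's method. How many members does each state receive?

Oakdale: 3; Rivermont: 3; Pinehurst: 6; Claybrook: 3

Total 2185; standard divisor 2185/15 ≈ 145.667.
Standard quotas: Oakdale 3.563, Rivermont 2.643, Pinehurst 5.870, Claybrook 2.924.
Lower quotas: Oakdale 3, Rivermont 2, Pinehurst 5, Claybrook 2 (sum 12, leaving 3 seats).
Remainders in descending order: Claybrook 0.924, Pinehurst 0.870, Rivermont 0.643, Oakdale 0.563.
Largest remainders: Claybrook, Pinehurst, Rivermont receive the extra seats.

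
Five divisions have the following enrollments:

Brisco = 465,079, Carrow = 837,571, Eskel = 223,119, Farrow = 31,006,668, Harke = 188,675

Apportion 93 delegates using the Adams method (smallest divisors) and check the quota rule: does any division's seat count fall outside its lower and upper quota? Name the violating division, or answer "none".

Farrow

Standard quotas: Brisco 1.322, Carrow 2.381, Eskel 0.634, Farrow 88.127, Harke 0.536.
Adams allocation: Brisco 2, Carrow 3, Eskel 1, Farrow 86, Harke 1.
Farrow has quota 88.127 (lower 88, upper 89) but receives 86 — outside the quota interval.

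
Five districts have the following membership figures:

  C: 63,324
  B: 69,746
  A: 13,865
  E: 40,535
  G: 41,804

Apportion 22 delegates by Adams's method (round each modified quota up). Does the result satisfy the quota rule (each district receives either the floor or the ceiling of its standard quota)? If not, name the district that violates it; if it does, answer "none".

Standard quotas: C 6.076, B 6.692, A 1.330, E 3.890, G 4.011.
Adams allocation: C 6, B 6, A 2, E 4, G 4.
Every allocation lies between the lower and upper quota.

none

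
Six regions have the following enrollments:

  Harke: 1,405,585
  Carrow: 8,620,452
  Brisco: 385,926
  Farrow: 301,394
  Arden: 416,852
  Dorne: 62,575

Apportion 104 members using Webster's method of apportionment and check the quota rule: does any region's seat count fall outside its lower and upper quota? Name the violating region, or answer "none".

Standard quotas: Harke 13.060, Carrow 80.099, Brisco 3.586, Farrow 2.800, Arden 3.873, Dorne 0.581.
Webster allocation: Harke 13, Carrow 79, Brisco 4, Farrow 3, Arden 4, Dorne 1.
Carrow has quota 80.099 (lower 80, upper 81) but receives 79 — outside the quota interval.

Carrow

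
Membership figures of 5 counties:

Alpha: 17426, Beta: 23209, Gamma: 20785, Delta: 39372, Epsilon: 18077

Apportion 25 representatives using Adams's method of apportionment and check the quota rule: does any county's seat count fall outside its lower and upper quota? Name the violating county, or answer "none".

Standard quotas: Alpha 3.665, Beta 4.881, Gamma 4.371, Delta 8.281, Epsilon 3.802.
Adams allocation: Alpha 4, Beta 5, Gamma 4, Delta 8, Epsilon 4.
Every allocation lies between the lower and upper quota.

none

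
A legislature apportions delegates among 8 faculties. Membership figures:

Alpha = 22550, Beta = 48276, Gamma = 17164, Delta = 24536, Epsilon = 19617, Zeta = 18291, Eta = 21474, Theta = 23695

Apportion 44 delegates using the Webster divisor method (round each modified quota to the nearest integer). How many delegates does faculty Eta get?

Standard divisor 195603/44 ≈ 4445.523; standard quotas: Alpha 5.073, Beta 10.859, Gamma 3.861, Delta 5.519, Epsilon 4.413, Zeta 4.114, Eta 4.830, Theta 5.330.
Rounding to the nearest integer gives Alpha 5, Beta 11, Gamma 4, Delta 6, Epsilon 4, Zeta 4, Eta 5, Theta 5 — total 44, matching the house size, so no adjustment is needed.
Eta receives 5.

5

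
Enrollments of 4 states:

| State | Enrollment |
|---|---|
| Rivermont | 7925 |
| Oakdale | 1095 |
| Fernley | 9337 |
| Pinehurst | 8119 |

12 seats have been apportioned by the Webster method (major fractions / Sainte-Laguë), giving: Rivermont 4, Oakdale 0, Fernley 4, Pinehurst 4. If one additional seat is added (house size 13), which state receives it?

Priority for the next seat is population ÷ (current seats + 0.5).
Priorities: Rivermont 1761.111, Oakdale 2190.000, Fernley 2074.889, Pinehurst 1804.222.
Highest priority: Oakdale.

Oakdale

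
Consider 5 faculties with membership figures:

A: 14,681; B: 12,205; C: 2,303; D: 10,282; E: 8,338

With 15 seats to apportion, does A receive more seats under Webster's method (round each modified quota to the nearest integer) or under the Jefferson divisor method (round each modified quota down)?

Jefferson

Webster: A 4, B 4, C 1, D 3, E 3.
Jefferson: A 5, B 4, C 0, D 3, E 3.
A gets 4 under Webster and 5 under Jefferson.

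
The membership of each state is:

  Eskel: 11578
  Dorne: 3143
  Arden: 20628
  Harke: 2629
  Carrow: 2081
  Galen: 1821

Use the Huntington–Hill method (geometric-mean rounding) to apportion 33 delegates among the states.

Eskel 9, Dorne 2, Arden 16, Harke 2, Carrow 2, Galen 2

With divisor 1285: modified quotas Eskel 9.010, Dorne 2.446, Arden 16.053, Harke 2.046, Carrow 1.619, Galen 1.417.
Geometric-mean thresholds: Eskel √(9·10)=9.487, Dorne √(2·3)=2.449, Arden √(16·17)=16.492, Harke √(2·3)=2.449, Carrow √(1·2)=1.414, Galen √(1·2)=1.414.
Each quota rounded against its threshold gives Eskel 9, Dorne 2, Arden 16, Harke 2, Carrow 2, Galen 2 (total 33).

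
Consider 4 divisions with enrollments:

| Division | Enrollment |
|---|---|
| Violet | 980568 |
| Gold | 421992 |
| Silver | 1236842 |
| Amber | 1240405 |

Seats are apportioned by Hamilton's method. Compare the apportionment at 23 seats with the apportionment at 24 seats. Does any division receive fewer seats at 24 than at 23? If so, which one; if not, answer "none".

At 23 seats: Violet 6, Gold 3, Silver 7, Amber 7.
At 24 seats: Violet 6, Gold 2, Silver 8, Amber 8.
Gold drops from 3 to 2.

Gold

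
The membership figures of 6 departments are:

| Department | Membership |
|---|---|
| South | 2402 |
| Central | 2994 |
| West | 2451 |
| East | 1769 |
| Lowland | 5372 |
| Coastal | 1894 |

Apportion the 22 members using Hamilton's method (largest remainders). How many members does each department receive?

Total 16882; standard divisor 16882/22 ≈ 767.364.
Standard quotas: South 3.1302, Central 3.9017, West 3.1941, East 2.3053, Lowland 7.0006, Coastal 2.4682.
Lower quotas: South 3, Central 3, West 3, East 2, Lowland 7, Coastal 2 (sum 20, leaving 2 seats).
Remainders in descending order: Central 0.9017, Coastal 0.4682, East 0.3053, West 0.1941, South 0.1302, Lowland 0.0006.
The surplus seats go to Central, Coastal.

South 3, Central 4, West 3, East 2, Lowland 7, Coastal 3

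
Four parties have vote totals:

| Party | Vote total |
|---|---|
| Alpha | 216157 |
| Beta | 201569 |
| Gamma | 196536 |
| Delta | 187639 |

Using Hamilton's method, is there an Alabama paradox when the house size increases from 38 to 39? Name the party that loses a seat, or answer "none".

At 38 seats: Alpha 10, Beta 10, Gamma 9, Delta 9.
At 39 seats: Alpha 10, Beta 10, Gamma 10, Delta 9.
No party's allocation decreased.

none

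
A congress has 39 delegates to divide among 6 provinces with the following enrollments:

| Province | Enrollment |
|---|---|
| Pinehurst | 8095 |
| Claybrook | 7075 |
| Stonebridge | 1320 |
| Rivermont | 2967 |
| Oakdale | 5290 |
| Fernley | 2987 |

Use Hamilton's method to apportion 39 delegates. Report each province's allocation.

Pinehurst: 11, Claybrook: 10, Stonebridge: 2, Rivermont: 4, Oakdale: 8, Fernley: 4

Total 27734; standard divisor 27734/39 ≈ 711.128.
Standard quotas: Pinehurst 11.3833, Claybrook 9.9490, Stonebridge 1.8562, Rivermont 4.1722, Oakdale 7.4389, Fernley 4.2004.
Lower quotas: Pinehurst 11, Claybrook 9, Stonebridge 1, Rivermont 4, Oakdale 7, Fernley 4 (sum 36, leaving 3 seats).
Remainders in descending order: Claybrook 0.9490, Stonebridge 0.8562, Oakdale 0.4389, Pinehurst 0.3833, Fernley 0.2004, Rivermont 0.1722.
Largest remainders: Claybrook, Stonebridge, Oakdale receive the extra seats.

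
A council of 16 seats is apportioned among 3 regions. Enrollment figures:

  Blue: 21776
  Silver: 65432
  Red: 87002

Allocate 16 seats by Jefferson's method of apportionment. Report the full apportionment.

Blue 2; Silver 6; Red 8

Standard divisor 174210/16 ≈ 10888.125; standard quotas: Blue 2.000, Silver 6.009, Red 7.991.
Rounding down gives 1, 6, 7 = 14 seats, so the divisor must be adjusted.
With modified divisor 10300: modified quotas Blue 2.114, Silver 6.353, Red 8.447.
Rounding down: Blue 2, Silver 6, Red 8 (total 16).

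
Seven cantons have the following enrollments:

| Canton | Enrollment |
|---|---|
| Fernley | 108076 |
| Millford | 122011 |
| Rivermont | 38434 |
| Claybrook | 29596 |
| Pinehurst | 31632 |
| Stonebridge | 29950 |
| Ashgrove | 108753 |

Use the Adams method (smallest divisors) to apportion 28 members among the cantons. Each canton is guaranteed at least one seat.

Fernley 6, Millford 7, Rivermont 3, Claybrook 2, Pinehurst 2, Stonebridge 2, Ashgrove 6

Standard divisor 468452/28 ≈ 16730.429; standard quotas: Fernley 6.460, Millford 7.293, Rivermont 2.297, Claybrook 1.769, Pinehurst 1.891, Stonebridge 1.790, Ashgrove 6.500.
Rounding up gives 7, 8, 3, 2, 2, 2, 7 = 31 seats, so the divisor must be adjusted.
With modified divisor 18700: modified quotas Fernley 5.779, Millford 6.525, Rivermont 2.055, Claybrook 1.583, Pinehurst 1.692, Stonebridge 1.602, Ashgrove 5.816.
Rounding up: Fernley 6, Millford 7, Rivermont 3, Claybrook 2, Pinehurst 2, Stonebridge 2, Ashgrove 6 (total 28).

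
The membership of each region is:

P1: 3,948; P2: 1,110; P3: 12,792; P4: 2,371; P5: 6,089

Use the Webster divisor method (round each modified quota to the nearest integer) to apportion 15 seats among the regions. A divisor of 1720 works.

With modified divisor 1720: modified quotas P1 2.295, P2 0.645, P3 7.437, P4 1.378, P5 3.540.
Rounding to the nearest integer: P1 2, P2 1, P3 7, P4 1, P5 4 (total 15).

P1=2, P2=1, P3=7, P4=1, P5=4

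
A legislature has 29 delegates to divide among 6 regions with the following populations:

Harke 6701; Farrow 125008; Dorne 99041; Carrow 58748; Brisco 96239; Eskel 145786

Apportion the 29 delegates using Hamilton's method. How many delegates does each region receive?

Harke=0; Farrow=7; Dorne=6; Carrow=3; Brisco=5; Eskel=8

Standard divisor: 531523 ÷ 29 ≈ 18328.379.
Standard quotas: Harke 0.3656, Farrow 6.8205, Dorne 5.4037, Carrow 3.2053, Brisco 5.2508, Eskel 7.9541.
Lower quotas: Harke 0, Farrow 6, Dorne 5, Carrow 3, Brisco 5, Eskel 7 (sum 26, leaving 3 seats).
Remainders in descending order: Eskel 0.9541, Farrow 0.8205, Dorne 0.4037, Harke 0.3656, Brisco 0.2508, Carrow 0.2053.
The surplus seats go to Eskel, Farrow, Dorne.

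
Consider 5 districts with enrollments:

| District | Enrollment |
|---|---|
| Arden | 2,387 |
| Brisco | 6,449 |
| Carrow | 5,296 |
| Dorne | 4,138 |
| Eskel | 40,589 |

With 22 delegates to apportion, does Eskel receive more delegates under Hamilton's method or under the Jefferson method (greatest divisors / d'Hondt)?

Jefferson

Hamilton: Arden 1, Brisco 2, Carrow 2, Dorne 2, Eskel 15.
Jefferson: Arden 0, Brisco 2, Carrow 2, Dorne 1, Eskel 17.
Eskel gets 15 under Hamilton and 17 under Jefferson.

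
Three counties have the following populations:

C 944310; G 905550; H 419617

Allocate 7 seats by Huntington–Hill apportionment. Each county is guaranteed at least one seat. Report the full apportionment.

C 3, G 3, H 1

With divisor 333202: modified quotas C 2.834, G 2.718, H 1.259.
Geometric-mean thresholds: C √(2·3)=2.449, G √(2·3)=2.449, H √(1·2)=1.414.
Each quota rounded against its threshold gives C 3, G 3, H 1 (total 7).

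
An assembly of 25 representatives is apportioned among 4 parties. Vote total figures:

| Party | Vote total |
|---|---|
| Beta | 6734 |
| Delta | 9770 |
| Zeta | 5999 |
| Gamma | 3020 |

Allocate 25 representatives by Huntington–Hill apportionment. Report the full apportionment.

Beta=7, Delta=9, Zeta=6, Gamma=3

With divisor 1034: modified quotas Beta 6.513, Delta 9.449, Zeta 5.802, Gamma 2.921.
Geometric-mean thresholds: Beta √(6·7)=6.481, Delta √(9·10)=9.487, Zeta √(5·6)=5.477, Gamma √(2·3)=2.449.
Each quota rounded against its threshold gives Beta 7, Delta 9, Zeta 6, Gamma 3 (total 25).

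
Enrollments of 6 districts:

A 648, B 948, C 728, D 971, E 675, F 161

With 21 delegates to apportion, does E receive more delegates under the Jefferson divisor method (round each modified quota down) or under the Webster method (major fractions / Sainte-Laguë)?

Jefferson

Jefferson: A 3, B 5, C 4, D 5, E 4, F 0.
Webster: A 3, B 5, C 4, D 5, E 3, F 1.
E gets 4 under Jefferson and 3 under Webster.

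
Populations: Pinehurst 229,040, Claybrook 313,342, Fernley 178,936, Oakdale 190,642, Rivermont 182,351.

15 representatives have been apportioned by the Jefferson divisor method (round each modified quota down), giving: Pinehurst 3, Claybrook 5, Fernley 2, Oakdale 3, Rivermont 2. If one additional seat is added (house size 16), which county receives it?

Rivermont

Priority for the next seat is population ÷ (current seats + 1).
Priorities: Pinehurst 57260.000, Claybrook 52223.667, Fernley 59645.333, Oakdale 47660.500, Rivermont 60783.667.
Highest priority: Rivermont.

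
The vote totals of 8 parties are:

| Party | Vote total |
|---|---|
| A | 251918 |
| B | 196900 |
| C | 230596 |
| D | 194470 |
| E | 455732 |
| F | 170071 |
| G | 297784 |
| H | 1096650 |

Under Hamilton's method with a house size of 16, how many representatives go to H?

Standard divisor: 2894121 ÷ 16 ≈ 180882.562.
Standard quotas: A 1.3927, B 1.0886, C 1.2748, D 1.0751, E 2.5195, F 0.9402, G 1.6463, H 6.0628.
Lower quotas: A 1, B 1, C 1, D 1, E 2, F 0, G 1, H 6 (sum 13, leaving 3 seats).
Remainders in descending order: F 0.9402, G 0.6463, E 0.5195, A 0.3927, C 0.2748, B 0.0886, D 0.0751, H 0.0628.
The surplus seats go to F, G, E.
H receives 6.

6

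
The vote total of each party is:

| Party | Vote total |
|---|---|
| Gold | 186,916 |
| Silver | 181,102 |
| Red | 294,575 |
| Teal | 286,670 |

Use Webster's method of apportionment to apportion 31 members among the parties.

Standard divisor 949263/31 ≈ 30621.387; standard quotas: Gold 6.104, Silver 5.914, Red 9.620, Teal 9.362.
Rounding to the nearest integer gives Gold 6, Silver 6, Red 10, Teal 9 — total 31, matching the house size, so no adjustment is needed.

Gold 6, Silver 6, Red 10, Teal 9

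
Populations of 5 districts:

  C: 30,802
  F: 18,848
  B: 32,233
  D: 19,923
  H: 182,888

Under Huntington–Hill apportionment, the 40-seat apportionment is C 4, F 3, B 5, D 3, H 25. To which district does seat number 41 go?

H

Priority for the next seat is population ÷ (√(s·(s+1))).
Priorities: C 6887.537, F 5440.949, B 5884.914, D 5751.275, H 7173.458.
Highest priority: H.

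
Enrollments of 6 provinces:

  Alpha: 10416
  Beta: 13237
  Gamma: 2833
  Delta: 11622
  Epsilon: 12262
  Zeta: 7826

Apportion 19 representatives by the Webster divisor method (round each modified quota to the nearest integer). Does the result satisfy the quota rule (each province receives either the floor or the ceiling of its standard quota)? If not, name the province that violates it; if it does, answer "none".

none

Standard quotas: Alpha 3.401, Beta 4.322, Gamma 0.925, Delta 3.794, Epsilon 4.003, Zeta 2.555.
Webster allocation: Alpha 3, Beta 4, Gamma 1, Delta 4, Epsilon 4, Zeta 3.
Every allocation lies between the lower and upper quota.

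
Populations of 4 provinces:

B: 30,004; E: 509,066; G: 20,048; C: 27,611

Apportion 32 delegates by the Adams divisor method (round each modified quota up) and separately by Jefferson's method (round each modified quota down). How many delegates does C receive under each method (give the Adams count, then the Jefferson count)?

Adams: B 2, E 26, G 2, C 2.
Jefferson: B 1, E 29, G 1, C 1.
C gets 2 under Adams and 1 under Jefferson.

2 and 1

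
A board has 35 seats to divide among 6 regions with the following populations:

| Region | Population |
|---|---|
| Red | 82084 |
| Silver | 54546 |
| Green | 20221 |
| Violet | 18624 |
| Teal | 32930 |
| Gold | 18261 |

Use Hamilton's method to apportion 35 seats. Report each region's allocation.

The standard divisor is 226666/35 ≈ 6476.171.
Standard quotas: Red 12.6748, Silver 8.4226, Green 3.1224, Violet 2.8758, Teal 5.0848, Gold 2.8197.
Lower quotas: Red 12, Silver 8, Green 3, Violet 2, Teal 5, Gold 2 (sum 32, leaving 3 seats).
Remainders in descending order: Violet 0.8758, Gold 0.8197, Red 0.6748, Silver 0.4226, Green 0.1224, Teal 0.0848.
The surplus seats go to Violet, Gold, Red.

Red 13, Silver 8, Green 3, Violet 3, Teal 5, Gold 3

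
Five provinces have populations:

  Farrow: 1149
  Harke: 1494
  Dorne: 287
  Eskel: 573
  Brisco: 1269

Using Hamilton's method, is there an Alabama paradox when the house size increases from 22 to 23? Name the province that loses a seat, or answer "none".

none

At 22 seats: Farrow 5, Harke 7, Dorne 1, Eskel 3, Brisco 6.
At 23 seats: Farrow 6, Harke 7, Dorne 1, Eskel 3, Brisco 6.
No province's allocation decreased.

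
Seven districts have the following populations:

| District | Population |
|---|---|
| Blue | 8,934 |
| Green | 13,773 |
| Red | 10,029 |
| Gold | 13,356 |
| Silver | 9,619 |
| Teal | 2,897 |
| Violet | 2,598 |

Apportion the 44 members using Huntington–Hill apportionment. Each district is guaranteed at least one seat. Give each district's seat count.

Blue 6; Green 10; Red 7; Gold 10; Silver 7; Teal 2; Violet 2

With divisor 1393: modified quotas Blue 6.413, Green 9.887, Red 7.200, Gold 9.588, Silver 6.905, Teal 2.080, Violet 1.865.
Geometric-mean thresholds: Blue √(6·7)=6.481, Green √(9·10)=9.487, Red √(7·8)=7.483, Gold √(9·10)=9.487, Silver √(6·7)=6.481, Teal √(2·3)=2.449, Violet √(1·2)=1.414.
Each quota rounded against its threshold gives Blue 6, Green 10, Red 7, Gold 10, Silver 7, Teal 2, Violet 2 (total 44).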